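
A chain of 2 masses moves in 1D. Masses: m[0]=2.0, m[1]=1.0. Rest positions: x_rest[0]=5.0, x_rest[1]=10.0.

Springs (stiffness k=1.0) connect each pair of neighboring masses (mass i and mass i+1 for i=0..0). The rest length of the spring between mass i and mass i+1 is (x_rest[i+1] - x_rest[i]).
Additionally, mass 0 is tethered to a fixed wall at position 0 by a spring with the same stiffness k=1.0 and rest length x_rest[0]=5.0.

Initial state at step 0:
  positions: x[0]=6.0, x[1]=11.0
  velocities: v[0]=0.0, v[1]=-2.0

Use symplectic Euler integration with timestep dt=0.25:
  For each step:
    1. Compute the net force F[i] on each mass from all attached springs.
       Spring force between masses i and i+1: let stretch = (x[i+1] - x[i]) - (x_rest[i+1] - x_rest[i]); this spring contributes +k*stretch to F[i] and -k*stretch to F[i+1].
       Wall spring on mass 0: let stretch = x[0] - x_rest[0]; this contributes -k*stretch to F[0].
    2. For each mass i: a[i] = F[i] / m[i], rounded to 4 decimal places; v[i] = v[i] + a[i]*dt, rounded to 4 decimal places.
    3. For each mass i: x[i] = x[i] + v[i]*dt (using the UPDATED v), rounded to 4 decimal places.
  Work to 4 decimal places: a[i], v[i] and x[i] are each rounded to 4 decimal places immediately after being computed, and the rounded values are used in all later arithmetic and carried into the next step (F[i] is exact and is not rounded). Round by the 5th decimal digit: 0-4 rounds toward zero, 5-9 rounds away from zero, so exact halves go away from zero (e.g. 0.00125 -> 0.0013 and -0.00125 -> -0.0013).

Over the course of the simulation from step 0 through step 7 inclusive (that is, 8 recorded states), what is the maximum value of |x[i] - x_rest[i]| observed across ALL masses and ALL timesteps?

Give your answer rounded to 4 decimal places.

Step 0: x=[6.0000 11.0000] v=[0.0000 -2.0000]
Step 1: x=[5.9688 10.5000] v=[-0.1250 -2.0000]
Step 2: x=[5.8926 10.0293] v=[-0.3047 -1.8828]
Step 3: x=[5.7616 9.6126] v=[-0.5242 -1.6670]
Step 4: x=[5.5709 9.2677] v=[-0.7630 -1.3798]
Step 5: x=[5.3216 9.0042] v=[-0.9973 -1.0540]
Step 6: x=[5.0211 8.8230] v=[-1.2022 -0.7247]
Step 7: x=[4.6825 8.7167] v=[-1.3546 -0.4252]
Max displacement = 1.2833

Answer: 1.2833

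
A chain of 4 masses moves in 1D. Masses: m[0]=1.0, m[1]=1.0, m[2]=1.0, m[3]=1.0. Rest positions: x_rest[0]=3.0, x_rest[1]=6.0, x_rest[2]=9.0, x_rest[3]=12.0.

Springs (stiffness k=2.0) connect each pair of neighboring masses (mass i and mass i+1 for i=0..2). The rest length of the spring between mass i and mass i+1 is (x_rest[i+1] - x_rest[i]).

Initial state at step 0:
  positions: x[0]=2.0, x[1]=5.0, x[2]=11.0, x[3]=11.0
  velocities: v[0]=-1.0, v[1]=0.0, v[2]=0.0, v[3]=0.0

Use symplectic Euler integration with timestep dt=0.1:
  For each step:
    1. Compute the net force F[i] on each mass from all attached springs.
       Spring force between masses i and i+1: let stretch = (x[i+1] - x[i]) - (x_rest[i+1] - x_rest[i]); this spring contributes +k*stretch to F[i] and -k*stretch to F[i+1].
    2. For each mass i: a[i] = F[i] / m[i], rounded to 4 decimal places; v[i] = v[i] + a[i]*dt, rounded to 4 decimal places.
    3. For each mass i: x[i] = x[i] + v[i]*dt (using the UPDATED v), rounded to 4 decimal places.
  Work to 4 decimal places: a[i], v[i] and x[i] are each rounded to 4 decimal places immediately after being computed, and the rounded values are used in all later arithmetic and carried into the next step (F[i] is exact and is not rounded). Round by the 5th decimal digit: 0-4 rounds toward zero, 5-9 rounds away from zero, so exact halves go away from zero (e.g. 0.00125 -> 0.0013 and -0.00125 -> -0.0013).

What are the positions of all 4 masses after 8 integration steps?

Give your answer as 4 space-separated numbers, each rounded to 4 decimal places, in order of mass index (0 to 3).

Step 0: x=[2.0000 5.0000 11.0000 11.0000] v=[-1.0000 0.0000 0.0000 0.0000]
Step 1: x=[1.9000 5.0600 10.8800 11.0600] v=[-1.0000 0.6000 -1.2000 0.6000]
Step 2: x=[1.8032 5.1732 10.6472 11.1764] v=[-0.9680 1.1320 -2.3280 1.1640]
Step 3: x=[1.7138 5.3285 10.3155 11.3422] v=[-0.8940 1.5528 -3.3170 1.6582]
Step 4: x=[1.6367 5.5112 9.9046 11.5475] v=[-0.7711 1.8273 -4.1091 2.0529]
Step 5: x=[1.5771 5.7043 9.4387 11.7799] v=[-0.5962 1.9311 -4.6592 2.3243]
Step 6: x=[1.5400 5.8896 8.9449 12.0255] v=[-0.3708 1.8525 -4.9378 2.4561]
Step 7: x=[1.5299 6.0490 8.4516 12.2695] v=[-0.1009 1.5936 -4.9327 2.4400]
Step 8: x=[1.5502 6.1660 7.9866 12.4971] v=[0.2029 1.1703 -4.6496 2.2764]

Answer: 1.5502 6.1660 7.9866 12.4971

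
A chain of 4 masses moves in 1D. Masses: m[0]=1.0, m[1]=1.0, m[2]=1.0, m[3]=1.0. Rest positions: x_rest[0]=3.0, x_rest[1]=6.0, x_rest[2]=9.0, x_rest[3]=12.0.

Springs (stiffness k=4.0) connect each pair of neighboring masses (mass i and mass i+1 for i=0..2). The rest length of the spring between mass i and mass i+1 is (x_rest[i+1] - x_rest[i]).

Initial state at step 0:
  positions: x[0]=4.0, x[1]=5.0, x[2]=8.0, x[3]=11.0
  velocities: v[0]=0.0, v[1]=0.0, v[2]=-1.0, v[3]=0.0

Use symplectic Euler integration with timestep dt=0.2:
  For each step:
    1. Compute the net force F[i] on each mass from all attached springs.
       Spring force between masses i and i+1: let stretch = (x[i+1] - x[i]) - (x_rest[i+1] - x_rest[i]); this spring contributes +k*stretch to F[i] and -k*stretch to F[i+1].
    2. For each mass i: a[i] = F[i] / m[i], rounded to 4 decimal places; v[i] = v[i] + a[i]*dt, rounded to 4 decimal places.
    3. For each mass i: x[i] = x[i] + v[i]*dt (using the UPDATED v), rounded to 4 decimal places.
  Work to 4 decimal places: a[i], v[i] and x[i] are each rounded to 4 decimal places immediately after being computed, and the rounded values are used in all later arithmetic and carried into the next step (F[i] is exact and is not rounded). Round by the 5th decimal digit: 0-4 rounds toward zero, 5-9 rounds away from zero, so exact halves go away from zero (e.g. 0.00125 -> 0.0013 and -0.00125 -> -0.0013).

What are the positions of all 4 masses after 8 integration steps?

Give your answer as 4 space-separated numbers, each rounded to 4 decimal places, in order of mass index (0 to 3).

Answer: 1.5883 4.4247 8.7895 11.5974

Derivation:
Step 0: x=[4.0000 5.0000 8.0000 11.0000] v=[0.0000 0.0000 -1.0000 0.0000]
Step 1: x=[3.6800 5.3200 7.8000 11.0000] v=[-1.6000 1.6000 -1.0000 0.0000]
Step 2: x=[3.1424 5.7744 7.7152 10.9680] v=[-2.6880 2.2720 -0.4240 -0.1600]
Step 3: x=[2.5459 6.1182 7.8403 10.8956] v=[-2.9824 1.7190 0.6256 -0.3622]
Step 4: x=[2.0410 6.1660 8.1787 10.8143] v=[-2.5246 0.2388 1.6922 -0.4064]
Step 5: x=[1.7161 5.8758 8.6168 10.7913] v=[-1.6246 -1.4510 2.1905 -0.1149]
Step 6: x=[1.5767 5.3586 8.9643 10.9004] v=[-0.6968 -2.5860 1.7373 0.5455]
Step 7: x=[1.5624 4.8132 9.0446 11.1797] v=[-0.0713 -2.7270 0.4016 1.3966]
Step 8: x=[1.5883 4.4247 8.7895 11.5974] v=[0.1293 -1.9425 -1.2754 2.0885]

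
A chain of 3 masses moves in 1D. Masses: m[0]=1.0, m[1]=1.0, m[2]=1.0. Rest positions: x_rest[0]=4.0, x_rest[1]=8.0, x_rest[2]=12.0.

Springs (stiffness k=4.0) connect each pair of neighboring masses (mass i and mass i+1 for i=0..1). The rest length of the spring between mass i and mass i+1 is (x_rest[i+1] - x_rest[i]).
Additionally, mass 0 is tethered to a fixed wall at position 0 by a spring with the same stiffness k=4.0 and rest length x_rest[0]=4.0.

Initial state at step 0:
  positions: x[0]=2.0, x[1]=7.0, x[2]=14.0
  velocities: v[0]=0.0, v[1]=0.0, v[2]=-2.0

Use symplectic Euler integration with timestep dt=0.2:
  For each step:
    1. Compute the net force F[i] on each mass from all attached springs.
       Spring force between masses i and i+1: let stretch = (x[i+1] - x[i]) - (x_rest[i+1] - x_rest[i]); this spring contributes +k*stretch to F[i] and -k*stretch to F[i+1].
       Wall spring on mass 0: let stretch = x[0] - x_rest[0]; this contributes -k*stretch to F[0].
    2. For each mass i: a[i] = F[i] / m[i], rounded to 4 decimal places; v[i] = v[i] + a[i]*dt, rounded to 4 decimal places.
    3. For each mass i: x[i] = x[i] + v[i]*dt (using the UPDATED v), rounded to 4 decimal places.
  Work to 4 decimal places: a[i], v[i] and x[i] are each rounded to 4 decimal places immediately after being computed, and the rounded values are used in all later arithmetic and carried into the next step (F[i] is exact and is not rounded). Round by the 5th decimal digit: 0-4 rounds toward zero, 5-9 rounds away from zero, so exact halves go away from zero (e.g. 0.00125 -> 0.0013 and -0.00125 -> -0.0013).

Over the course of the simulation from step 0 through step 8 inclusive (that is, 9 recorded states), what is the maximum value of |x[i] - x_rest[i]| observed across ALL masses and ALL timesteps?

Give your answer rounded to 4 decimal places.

Answer: 2.7781

Derivation:
Step 0: x=[2.0000 7.0000 14.0000] v=[0.0000 0.0000 -2.0000]
Step 1: x=[2.4800 7.3200 13.1200] v=[2.4000 1.6000 -4.4000]
Step 2: x=[3.3376 7.7936 11.9520] v=[4.2880 2.3680 -5.8400]
Step 3: x=[4.3741 8.2196 10.7587] v=[5.1827 2.1299 -5.9667]
Step 4: x=[5.3261 8.4366 9.7991] v=[4.7598 1.0848 -4.7980]
Step 5: x=[5.9236 8.3739 9.2615] v=[2.9873 -0.3136 -2.6880]
Step 6: x=[5.9653 8.0611 9.2219] v=[0.2087 -1.5638 -0.1981]
Step 7: x=[5.3879 7.5987 9.6366] v=[-2.8869 -2.3118 2.0733]
Step 8: x=[4.3022 7.1087 10.3652] v=[-5.4286 -2.4501 3.6430]
Max displacement = 2.7781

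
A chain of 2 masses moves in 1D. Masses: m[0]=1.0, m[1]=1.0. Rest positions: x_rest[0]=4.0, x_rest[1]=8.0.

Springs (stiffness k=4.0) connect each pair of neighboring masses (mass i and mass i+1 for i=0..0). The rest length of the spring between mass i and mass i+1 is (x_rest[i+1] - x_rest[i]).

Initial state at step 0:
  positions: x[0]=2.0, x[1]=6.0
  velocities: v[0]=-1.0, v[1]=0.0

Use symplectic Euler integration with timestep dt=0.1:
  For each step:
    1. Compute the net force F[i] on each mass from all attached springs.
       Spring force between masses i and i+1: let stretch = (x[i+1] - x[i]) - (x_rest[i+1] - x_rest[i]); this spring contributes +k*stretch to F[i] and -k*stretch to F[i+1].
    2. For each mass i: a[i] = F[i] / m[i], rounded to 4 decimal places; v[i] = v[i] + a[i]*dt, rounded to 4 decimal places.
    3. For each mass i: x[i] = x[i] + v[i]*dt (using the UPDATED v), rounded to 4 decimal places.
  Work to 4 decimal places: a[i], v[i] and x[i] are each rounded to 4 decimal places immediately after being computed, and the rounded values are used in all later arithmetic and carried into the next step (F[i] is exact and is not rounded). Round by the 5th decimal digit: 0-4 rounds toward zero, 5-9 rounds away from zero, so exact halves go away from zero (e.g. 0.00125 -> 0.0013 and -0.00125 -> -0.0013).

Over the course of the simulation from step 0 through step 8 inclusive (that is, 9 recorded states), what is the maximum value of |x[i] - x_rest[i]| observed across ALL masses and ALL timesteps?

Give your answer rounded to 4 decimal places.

Answer: 2.5366

Derivation:
Step 0: x=[2.0000 6.0000] v=[-1.0000 0.0000]
Step 1: x=[1.9000 6.0000] v=[-1.0000 0.0000]
Step 2: x=[1.8040 5.9960] v=[-0.9600 -0.0400]
Step 3: x=[1.7157 5.9843] v=[-0.8832 -0.1168]
Step 4: x=[1.6381 5.9619] v=[-0.7758 -0.2242]
Step 5: x=[1.5735 5.9265] v=[-0.6463 -0.3537]
Step 6: x=[1.5230 5.8770] v=[-0.5051 -0.4949]
Step 7: x=[1.4867 5.8134] v=[-0.3635 -0.6365]
Step 8: x=[1.4634 5.7367] v=[-0.2328 -0.7672]
Max displacement = 2.5366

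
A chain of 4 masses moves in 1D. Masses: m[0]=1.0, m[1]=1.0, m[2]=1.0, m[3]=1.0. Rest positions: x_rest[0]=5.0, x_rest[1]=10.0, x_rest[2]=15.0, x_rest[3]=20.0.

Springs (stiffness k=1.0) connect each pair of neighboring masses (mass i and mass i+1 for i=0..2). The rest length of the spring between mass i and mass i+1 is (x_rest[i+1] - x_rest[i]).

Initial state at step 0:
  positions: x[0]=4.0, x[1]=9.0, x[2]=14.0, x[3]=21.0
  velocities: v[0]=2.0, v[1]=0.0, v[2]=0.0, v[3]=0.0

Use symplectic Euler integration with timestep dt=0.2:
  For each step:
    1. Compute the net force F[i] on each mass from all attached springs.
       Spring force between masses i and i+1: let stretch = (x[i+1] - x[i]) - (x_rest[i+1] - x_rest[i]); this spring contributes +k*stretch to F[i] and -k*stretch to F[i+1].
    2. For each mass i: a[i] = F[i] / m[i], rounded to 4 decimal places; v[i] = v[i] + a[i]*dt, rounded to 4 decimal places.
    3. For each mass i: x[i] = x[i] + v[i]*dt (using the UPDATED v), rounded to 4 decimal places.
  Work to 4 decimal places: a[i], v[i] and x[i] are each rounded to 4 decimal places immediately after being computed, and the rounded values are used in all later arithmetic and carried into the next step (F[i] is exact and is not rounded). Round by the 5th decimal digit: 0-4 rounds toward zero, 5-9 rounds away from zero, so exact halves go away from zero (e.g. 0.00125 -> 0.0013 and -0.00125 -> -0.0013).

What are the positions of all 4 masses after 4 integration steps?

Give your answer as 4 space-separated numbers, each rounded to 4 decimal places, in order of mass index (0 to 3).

Step 0: x=[4.0000 9.0000 14.0000 21.0000] v=[2.0000 0.0000 0.0000 0.0000]
Step 1: x=[4.4000 9.0000 14.0800 20.9200] v=[2.0000 0.0000 0.4000 -0.4000]
Step 2: x=[4.7840 9.0192 14.2304 20.7664] v=[1.9200 0.0960 0.7520 -0.7680]
Step 3: x=[5.1374 9.0774 14.4338 20.5514] v=[1.7670 0.2912 1.0170 -1.0752]
Step 4: x=[5.4484 9.1923 14.6676 20.2917] v=[1.5550 0.5745 1.1692 -1.2987]

Answer: 5.4484 9.1923 14.6676 20.2917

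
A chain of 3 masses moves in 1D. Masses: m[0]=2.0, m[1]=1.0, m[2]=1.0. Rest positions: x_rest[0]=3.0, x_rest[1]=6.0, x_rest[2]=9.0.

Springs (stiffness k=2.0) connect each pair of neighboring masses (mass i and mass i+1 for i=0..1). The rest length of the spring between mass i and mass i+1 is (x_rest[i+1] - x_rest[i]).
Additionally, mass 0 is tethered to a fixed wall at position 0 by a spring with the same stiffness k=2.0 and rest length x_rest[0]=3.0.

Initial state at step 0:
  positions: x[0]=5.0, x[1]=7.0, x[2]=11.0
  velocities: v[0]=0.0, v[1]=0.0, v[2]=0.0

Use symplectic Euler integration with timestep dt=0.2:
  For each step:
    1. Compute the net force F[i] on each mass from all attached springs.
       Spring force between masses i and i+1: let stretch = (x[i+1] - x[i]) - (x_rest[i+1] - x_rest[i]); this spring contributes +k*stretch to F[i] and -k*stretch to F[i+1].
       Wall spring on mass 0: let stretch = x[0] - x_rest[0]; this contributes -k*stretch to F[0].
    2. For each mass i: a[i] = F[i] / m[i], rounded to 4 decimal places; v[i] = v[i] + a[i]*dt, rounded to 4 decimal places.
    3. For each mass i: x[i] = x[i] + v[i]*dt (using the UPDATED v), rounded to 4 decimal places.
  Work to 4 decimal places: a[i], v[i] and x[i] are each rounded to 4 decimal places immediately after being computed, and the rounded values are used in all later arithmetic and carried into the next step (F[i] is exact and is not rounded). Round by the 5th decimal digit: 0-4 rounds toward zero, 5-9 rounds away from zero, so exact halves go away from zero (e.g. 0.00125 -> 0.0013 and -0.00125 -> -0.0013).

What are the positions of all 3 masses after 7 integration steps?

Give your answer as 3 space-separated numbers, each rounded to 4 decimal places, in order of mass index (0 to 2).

Answer: 3.1307 7.9050 10.3304

Derivation:
Step 0: x=[5.0000 7.0000 11.0000] v=[0.0000 0.0000 0.0000]
Step 1: x=[4.8800 7.1600 10.9200] v=[-0.6000 0.8000 -0.4000]
Step 2: x=[4.6560 7.4384 10.7792] v=[-1.1200 1.3920 -0.7040]
Step 3: x=[4.3571 7.7615 10.6111] v=[-1.4947 1.6154 -0.8403]
Step 4: x=[4.0201 8.0402 10.4551] v=[-1.6852 1.3935 -0.7801]
Step 5: x=[3.6831 8.1905 10.3459] v=[-1.6852 0.7514 -0.5461]
Step 6: x=[3.3790 8.1526 10.3042] v=[-1.5203 -0.1894 -0.2083]
Step 7: x=[3.1307 7.9050 10.3304] v=[-1.2414 -1.2382 0.1311]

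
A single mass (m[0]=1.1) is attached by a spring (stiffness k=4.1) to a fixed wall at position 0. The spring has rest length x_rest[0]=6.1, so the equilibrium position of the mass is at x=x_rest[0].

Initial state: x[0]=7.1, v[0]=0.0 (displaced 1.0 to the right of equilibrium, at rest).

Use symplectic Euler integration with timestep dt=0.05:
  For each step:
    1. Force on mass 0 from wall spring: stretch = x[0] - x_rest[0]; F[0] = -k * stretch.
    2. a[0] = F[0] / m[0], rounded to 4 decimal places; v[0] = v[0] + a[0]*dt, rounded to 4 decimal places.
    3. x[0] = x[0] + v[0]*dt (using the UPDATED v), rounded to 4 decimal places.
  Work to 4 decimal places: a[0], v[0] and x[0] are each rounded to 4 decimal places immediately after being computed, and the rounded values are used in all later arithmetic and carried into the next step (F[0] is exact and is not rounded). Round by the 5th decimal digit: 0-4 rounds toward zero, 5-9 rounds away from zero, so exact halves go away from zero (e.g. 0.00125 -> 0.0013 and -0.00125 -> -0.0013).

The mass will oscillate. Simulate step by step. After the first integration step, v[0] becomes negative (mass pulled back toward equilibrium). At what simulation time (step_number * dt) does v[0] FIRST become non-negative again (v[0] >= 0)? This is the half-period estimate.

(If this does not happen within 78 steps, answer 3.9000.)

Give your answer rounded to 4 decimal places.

Step 0: x=[7.1000] v=[0.0000]
Step 1: x=[7.0907] v=[-0.1864]
Step 2: x=[7.0722] v=[-0.3710]
Step 3: x=[7.0446] v=[-0.5522]
Step 4: x=[7.0082] v=[-0.7282]
Step 5: x=[6.9633] v=[-0.8975]
Step 6: x=[6.9104] v=[-1.0584]
Step 7: x=[6.8499] v=[-1.2094]
Step 8: x=[6.7824] v=[-1.3492]
Step 9: x=[6.7086] v=[-1.4764]
Step 10: x=[6.6291] v=[-1.5898]
Step 11: x=[6.5447] v=[-1.6884]
Step 12: x=[6.4561] v=[-1.7713]
Step 13: x=[6.3642] v=[-1.8377]
Step 14: x=[6.2699] v=[-1.8869]
Step 15: x=[6.1740] v=[-1.9186]
Step 16: x=[6.0774] v=[-1.9324]
Step 17: x=[5.9810] v=[-1.9282]
Step 18: x=[5.8857] v=[-1.9060]
Step 19: x=[5.7924] v=[-1.8661]
Step 20: x=[5.7020] v=[-1.8088]
Step 21: x=[5.6153] v=[-1.7346]
Step 22: x=[5.5331] v=[-1.6443]
Step 23: x=[5.4562] v=[-1.5387]
Step 24: x=[5.3853] v=[-1.4187]
Step 25: x=[5.3210] v=[-1.2855]
Step 26: x=[5.2640] v=[-1.1403]
Step 27: x=[5.2148] v=[-0.9845]
Step 28: x=[5.1738] v=[-0.8195]
Step 29: x=[5.1415] v=[-0.6469]
Step 30: x=[5.1181] v=[-0.4683]
Step 31: x=[5.1038] v=[-0.2853]
Step 32: x=[5.0988] v=[-0.0996]
Step 33: x=[5.1032] v=[0.0870]
First v>=0 after going negative at step 33, time=1.6500

Answer: 1.6500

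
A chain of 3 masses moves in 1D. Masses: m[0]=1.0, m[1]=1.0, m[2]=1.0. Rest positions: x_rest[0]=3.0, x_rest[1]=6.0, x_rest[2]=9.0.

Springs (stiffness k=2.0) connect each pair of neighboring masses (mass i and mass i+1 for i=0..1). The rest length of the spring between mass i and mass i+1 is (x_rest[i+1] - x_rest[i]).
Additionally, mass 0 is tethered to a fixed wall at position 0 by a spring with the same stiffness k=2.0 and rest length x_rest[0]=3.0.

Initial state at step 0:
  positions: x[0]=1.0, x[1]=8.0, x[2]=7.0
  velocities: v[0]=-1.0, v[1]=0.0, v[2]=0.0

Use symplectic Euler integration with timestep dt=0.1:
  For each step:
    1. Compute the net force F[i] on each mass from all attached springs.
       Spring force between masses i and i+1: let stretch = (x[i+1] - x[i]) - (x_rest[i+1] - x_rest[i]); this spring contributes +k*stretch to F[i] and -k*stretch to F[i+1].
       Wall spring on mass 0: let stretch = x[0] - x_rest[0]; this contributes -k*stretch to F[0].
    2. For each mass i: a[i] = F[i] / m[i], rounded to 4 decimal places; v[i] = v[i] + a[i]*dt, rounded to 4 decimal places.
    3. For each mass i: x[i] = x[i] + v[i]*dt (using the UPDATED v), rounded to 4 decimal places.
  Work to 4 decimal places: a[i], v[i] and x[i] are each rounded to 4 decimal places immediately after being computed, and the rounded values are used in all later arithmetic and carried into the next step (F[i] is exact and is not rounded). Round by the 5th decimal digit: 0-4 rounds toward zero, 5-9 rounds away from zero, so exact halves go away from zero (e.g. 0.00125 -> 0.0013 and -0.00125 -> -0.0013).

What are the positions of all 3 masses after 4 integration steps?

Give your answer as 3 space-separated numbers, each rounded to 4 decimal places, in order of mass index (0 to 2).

Step 0: x=[1.0000 8.0000 7.0000] v=[-1.0000 0.0000 0.0000]
Step 1: x=[1.0200 7.8400 7.0800] v=[0.2000 -1.6000 0.8000]
Step 2: x=[1.1560 7.5284 7.2352] v=[1.3600 -3.1160 1.5520]
Step 3: x=[1.3963 7.0835 7.4563] v=[2.4033 -4.4491 2.2106]
Step 4: x=[1.7225 6.5323 7.7299] v=[3.2615 -5.5120 2.7360]

Answer: 1.7225 6.5323 7.7299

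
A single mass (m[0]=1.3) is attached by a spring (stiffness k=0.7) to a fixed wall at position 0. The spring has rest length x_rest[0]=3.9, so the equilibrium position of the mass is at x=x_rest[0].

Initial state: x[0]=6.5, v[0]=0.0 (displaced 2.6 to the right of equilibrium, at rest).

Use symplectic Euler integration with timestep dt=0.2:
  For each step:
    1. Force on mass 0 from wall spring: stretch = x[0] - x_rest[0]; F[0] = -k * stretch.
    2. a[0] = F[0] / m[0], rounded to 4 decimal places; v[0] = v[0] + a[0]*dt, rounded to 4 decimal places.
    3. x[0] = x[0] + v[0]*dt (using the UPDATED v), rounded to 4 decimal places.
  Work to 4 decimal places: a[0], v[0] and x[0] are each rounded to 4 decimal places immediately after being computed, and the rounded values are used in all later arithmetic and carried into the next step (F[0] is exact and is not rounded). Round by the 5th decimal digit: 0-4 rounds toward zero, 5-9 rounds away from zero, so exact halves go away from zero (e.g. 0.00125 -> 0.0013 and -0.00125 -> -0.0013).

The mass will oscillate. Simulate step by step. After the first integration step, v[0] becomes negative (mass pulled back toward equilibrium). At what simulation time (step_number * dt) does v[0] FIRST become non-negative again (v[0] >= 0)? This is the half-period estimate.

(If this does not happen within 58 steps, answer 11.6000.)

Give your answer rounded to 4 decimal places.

Answer: 4.4000

Derivation:
Step 0: x=[6.5000] v=[0.0000]
Step 1: x=[6.4440] v=[-0.2800]
Step 2: x=[6.3332] v=[-0.5540]
Step 3: x=[6.1700] v=[-0.8160]
Step 4: x=[5.9579] v=[-1.0605]
Step 5: x=[5.7015] v=[-1.2821]
Step 6: x=[5.4063] v=[-1.4761]
Step 7: x=[5.0786] v=[-1.6383]
Step 8: x=[4.7256] v=[-1.7652]
Step 9: x=[4.3548] v=[-1.8541]
Step 10: x=[3.9742] v=[-1.9031]
Step 11: x=[3.5920] v=[-1.9111]
Step 12: x=[3.2164] v=[-1.8779]
Step 13: x=[2.8555] v=[-1.8043]
Step 14: x=[2.5171] v=[-1.6918]
Step 15: x=[2.2085] v=[-1.5429]
Step 16: x=[1.9364] v=[-1.3607]
Step 17: x=[1.7066] v=[-1.1492]
Step 18: x=[1.5240] v=[-0.9130]
Step 19: x=[1.3926] v=[-0.6571]
Step 20: x=[1.3152] v=[-0.3871]
Step 21: x=[1.2935] v=[-0.1087]
Step 22: x=[1.3279] v=[0.1720]
First v>=0 after going negative at step 22, time=4.4000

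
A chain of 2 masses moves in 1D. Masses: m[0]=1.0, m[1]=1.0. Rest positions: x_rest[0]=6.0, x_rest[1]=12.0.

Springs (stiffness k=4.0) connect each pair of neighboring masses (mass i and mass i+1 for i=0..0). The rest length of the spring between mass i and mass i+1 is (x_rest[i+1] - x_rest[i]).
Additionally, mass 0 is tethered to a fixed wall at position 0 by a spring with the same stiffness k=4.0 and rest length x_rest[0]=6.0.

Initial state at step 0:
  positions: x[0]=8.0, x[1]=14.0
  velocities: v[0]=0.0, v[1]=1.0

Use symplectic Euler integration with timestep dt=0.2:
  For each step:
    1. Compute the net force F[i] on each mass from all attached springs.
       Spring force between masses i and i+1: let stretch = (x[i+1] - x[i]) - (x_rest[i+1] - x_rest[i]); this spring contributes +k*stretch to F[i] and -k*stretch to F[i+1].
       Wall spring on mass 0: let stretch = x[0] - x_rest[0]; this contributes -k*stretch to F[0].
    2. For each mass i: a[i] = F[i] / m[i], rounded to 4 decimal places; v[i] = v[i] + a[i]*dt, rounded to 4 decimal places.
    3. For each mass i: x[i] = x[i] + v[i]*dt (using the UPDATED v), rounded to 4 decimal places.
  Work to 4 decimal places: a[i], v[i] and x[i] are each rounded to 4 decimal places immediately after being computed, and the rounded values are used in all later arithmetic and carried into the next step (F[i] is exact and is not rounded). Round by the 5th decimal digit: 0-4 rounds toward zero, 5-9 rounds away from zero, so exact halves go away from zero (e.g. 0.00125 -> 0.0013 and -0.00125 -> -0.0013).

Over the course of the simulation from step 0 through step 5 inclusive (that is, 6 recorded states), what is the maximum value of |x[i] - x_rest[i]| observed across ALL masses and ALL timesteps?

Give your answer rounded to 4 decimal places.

Step 0: x=[8.0000 14.0000] v=[0.0000 1.0000]
Step 1: x=[7.6800 14.2000] v=[-1.6000 1.0000]
Step 2: x=[7.1744 14.3168] v=[-2.5280 0.5840]
Step 3: x=[6.6637 14.2508] v=[-2.5536 -0.3299]
Step 4: x=[6.3007 13.9309] v=[-1.8149 -1.5996]
Step 5: x=[6.1504 13.3501] v=[-0.7513 -2.9038]
Max displacement = 2.3168

Answer: 2.3168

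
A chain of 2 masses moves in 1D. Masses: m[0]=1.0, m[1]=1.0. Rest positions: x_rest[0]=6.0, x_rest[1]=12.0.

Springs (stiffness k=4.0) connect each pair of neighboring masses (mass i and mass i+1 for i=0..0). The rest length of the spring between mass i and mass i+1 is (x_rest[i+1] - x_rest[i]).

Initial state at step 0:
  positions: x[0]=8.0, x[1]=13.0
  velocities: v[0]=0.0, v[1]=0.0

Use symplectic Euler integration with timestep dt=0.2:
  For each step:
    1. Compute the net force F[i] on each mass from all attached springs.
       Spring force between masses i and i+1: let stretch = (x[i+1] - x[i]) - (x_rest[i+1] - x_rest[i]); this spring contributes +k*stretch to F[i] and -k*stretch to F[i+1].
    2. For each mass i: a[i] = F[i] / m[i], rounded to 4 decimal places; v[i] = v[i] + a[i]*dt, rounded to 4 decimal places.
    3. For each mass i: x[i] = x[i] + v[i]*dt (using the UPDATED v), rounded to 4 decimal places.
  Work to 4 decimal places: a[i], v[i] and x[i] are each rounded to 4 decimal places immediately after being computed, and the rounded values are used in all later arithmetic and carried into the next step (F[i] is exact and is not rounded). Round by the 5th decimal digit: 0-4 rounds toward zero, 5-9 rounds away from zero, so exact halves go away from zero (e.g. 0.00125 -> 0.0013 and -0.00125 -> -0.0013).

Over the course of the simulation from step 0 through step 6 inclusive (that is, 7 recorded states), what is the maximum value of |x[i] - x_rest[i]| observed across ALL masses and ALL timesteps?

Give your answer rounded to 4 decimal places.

Answer: 2.0213

Derivation:
Step 0: x=[8.0000 13.0000] v=[0.0000 0.0000]
Step 1: x=[7.8400 13.1600] v=[-0.8000 0.8000]
Step 2: x=[7.5712 13.4288] v=[-1.3440 1.3440]
Step 3: x=[7.2796 13.7204] v=[-1.4579 1.4579]
Step 4: x=[7.0585 13.9415] v=[-1.1053 1.1053]
Step 5: x=[6.9787 14.0213] v=[-0.3989 0.3989]
Step 6: x=[7.0657 13.9343] v=[0.4352 -0.4352]
Max displacement = 2.0213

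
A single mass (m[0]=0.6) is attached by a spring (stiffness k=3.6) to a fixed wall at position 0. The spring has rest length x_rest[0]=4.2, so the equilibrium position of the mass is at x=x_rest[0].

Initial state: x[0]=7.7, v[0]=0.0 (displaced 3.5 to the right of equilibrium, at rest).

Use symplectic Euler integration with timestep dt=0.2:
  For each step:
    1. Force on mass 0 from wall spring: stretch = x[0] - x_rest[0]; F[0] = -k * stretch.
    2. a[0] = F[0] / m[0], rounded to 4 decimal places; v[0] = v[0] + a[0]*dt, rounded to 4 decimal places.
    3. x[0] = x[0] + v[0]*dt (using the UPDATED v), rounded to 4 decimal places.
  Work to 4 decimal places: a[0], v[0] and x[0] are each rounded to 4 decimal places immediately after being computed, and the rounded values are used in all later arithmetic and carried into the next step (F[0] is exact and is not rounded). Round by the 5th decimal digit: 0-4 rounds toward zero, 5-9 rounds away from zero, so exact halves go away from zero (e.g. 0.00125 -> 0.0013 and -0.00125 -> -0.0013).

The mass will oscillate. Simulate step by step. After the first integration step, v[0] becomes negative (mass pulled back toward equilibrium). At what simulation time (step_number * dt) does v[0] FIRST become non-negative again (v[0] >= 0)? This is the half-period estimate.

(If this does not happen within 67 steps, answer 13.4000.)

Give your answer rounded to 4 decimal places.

Step 0: x=[7.7000] v=[0.0000]
Step 1: x=[6.8600] v=[-4.2000]
Step 2: x=[5.3816] v=[-7.3920]
Step 3: x=[3.6196] v=[-8.8099]
Step 4: x=[1.9969] v=[-8.1134]
Step 5: x=[0.9030] v=[-5.4697]
Step 6: x=[0.6003] v=[-1.5133]
Step 7: x=[1.1616] v=[2.8063]
First v>=0 after going negative at step 7, time=1.4000

Answer: 1.4000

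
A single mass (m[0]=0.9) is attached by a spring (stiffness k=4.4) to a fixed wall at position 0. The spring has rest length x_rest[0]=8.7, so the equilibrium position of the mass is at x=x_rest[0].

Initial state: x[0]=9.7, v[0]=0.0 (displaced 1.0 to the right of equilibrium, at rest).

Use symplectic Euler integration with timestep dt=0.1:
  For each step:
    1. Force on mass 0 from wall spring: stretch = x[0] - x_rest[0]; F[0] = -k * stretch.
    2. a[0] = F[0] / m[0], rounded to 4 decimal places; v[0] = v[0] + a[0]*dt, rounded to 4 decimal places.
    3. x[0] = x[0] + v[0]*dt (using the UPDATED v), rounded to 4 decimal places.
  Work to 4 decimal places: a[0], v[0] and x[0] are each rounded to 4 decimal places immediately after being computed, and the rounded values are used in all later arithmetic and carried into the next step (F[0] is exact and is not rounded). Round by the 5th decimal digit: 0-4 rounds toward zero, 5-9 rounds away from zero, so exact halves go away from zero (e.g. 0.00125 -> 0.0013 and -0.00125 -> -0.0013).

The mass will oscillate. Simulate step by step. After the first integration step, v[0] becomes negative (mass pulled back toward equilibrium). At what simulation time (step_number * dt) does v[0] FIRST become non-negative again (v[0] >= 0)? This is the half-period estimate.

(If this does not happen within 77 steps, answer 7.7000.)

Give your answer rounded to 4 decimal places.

Answer: 1.5000

Derivation:
Step 0: x=[9.7000] v=[0.0000]
Step 1: x=[9.6511] v=[-0.4889]
Step 2: x=[9.5557] v=[-0.9539]
Step 3: x=[9.4185] v=[-1.3722]
Step 4: x=[9.2462] v=[-1.7235]
Step 5: x=[9.0472] v=[-1.9905]
Step 6: x=[8.8312] v=[-2.1602]
Step 7: x=[8.6088] v=[-2.2243]
Step 8: x=[8.3908] v=[-2.1797]
Step 9: x=[8.1880] v=[-2.0285]
Step 10: x=[8.0102] v=[-1.7782]
Step 11: x=[7.8661] v=[-1.4410]
Step 12: x=[7.7628] v=[-1.0333]
Step 13: x=[7.7053] v=[-0.5751]
Step 14: x=[7.6964] v=[-0.0888]
Step 15: x=[7.7366] v=[0.4019]
First v>=0 after going negative at step 15, time=1.5000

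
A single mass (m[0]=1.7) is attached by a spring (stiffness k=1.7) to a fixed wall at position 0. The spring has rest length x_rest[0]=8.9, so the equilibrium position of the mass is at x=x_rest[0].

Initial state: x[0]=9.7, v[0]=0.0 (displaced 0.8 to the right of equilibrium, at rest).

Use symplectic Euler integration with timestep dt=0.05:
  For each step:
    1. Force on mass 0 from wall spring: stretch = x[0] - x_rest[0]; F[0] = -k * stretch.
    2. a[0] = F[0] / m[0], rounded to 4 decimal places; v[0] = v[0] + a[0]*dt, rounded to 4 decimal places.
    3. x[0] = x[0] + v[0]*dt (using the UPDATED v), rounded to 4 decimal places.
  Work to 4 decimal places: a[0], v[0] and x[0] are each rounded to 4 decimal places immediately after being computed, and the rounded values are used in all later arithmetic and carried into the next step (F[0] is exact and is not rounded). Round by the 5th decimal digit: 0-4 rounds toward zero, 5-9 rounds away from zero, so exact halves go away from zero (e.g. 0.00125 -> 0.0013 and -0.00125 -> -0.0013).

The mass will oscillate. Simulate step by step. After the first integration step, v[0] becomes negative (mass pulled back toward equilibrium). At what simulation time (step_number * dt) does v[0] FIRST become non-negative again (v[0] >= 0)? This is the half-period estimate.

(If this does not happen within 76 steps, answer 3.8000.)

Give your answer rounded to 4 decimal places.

Answer: 3.1500

Derivation:
Step 0: x=[9.7000] v=[0.0000]
Step 1: x=[9.6980] v=[-0.0400]
Step 2: x=[9.6940] v=[-0.0799]
Step 3: x=[9.6880] v=[-0.1196]
Step 4: x=[9.6801] v=[-0.1590]
Step 5: x=[9.6702] v=[-0.1980]
Step 6: x=[9.6584] v=[-0.2365]
Step 7: x=[9.6447] v=[-0.2744]
Step 8: x=[9.6291] v=[-0.3116]
Step 9: x=[9.6117] v=[-0.3481]
Step 10: x=[9.5925] v=[-0.3837]
Step 11: x=[9.5716] v=[-0.4183]
Step 12: x=[9.5490] v=[-0.4519]
Step 13: x=[9.5248] v=[-0.4844]
Step 14: x=[9.4990] v=[-0.5156]
Step 15: x=[9.4717] v=[-0.5456]
Step 16: x=[9.4430] v=[-0.5742]
Step 17: x=[9.4129] v=[-0.6014]
Step 18: x=[9.3816] v=[-0.6270]
Step 19: x=[9.3490] v=[-0.6511]
Step 20: x=[9.3153] v=[-0.6736]
Step 21: x=[9.2806] v=[-0.6944]
Step 22: x=[9.2449] v=[-0.7134]
Step 23: x=[9.2084] v=[-0.7306]
Step 24: x=[9.1711] v=[-0.7460]
Step 25: x=[9.1331] v=[-0.7596]
Step 26: x=[9.0945] v=[-0.7713]
Step 27: x=[9.0555] v=[-0.7810]
Step 28: x=[9.0161] v=[-0.7888]
Step 29: x=[8.9764] v=[-0.7946]
Step 30: x=[8.9365] v=[-0.7984]
Step 31: x=[8.8965] v=[-0.8002]
Step 32: x=[8.8565] v=[-0.8000]
Step 33: x=[8.8166] v=[-0.7978]
Step 34: x=[8.7769] v=[-0.7936]
Step 35: x=[8.7375] v=[-0.7874]
Step 36: x=[8.6985] v=[-0.7793]
Step 37: x=[8.6600] v=[-0.7692]
Step 38: x=[8.6221] v=[-0.7572]
Step 39: x=[8.5849] v=[-0.7433]
Step 40: x=[8.5485] v=[-0.7275]
Step 41: x=[8.5130] v=[-0.7099]
Step 42: x=[8.4785] v=[-0.6906]
Step 43: x=[8.4450] v=[-0.6695]
Step 44: x=[8.4127] v=[-0.6468]
Step 45: x=[8.3816] v=[-0.6224]
Step 46: x=[8.3518] v=[-0.5965]
Step 47: x=[8.3233] v=[-0.5691]
Step 48: x=[8.2963] v=[-0.5403]
Step 49: x=[8.2708] v=[-0.5101]
Step 50: x=[8.2469] v=[-0.4786]
Step 51: x=[8.2246] v=[-0.4459]
Step 52: x=[8.2040] v=[-0.4121]
Step 53: x=[8.1851] v=[-0.3773]
Step 54: x=[8.1680] v=[-0.3416]
Step 55: x=[8.1528] v=[-0.3050]
Step 56: x=[8.1394] v=[-0.2676]
Step 57: x=[8.1279] v=[-0.2296]
Step 58: x=[8.1184] v=[-0.1910]
Step 59: x=[8.1108] v=[-0.1519]
Step 60: x=[8.1052] v=[-0.1124]
Step 61: x=[8.1016] v=[-0.0727]
Step 62: x=[8.1000] v=[-0.0328]
Step 63: x=[8.1004] v=[0.0072]
First v>=0 after going negative at step 63, time=3.1500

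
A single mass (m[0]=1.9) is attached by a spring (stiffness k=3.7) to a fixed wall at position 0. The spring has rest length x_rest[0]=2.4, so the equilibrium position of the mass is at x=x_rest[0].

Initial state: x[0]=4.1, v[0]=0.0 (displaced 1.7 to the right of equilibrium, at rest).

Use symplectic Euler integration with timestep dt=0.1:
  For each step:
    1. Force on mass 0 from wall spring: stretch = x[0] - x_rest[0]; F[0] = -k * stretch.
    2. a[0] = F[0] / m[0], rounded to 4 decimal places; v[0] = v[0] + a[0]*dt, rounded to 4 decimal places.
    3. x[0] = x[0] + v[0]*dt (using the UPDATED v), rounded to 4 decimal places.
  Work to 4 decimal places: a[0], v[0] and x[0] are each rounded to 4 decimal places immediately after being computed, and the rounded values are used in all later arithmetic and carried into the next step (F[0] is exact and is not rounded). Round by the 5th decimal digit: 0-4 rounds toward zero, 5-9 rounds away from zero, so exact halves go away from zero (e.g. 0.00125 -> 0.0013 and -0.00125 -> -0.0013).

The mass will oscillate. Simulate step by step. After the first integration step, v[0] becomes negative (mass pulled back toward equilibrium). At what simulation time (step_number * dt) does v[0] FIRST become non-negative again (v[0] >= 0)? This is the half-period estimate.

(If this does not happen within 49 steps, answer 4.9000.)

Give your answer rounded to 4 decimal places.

Step 0: x=[4.1000] v=[0.0000]
Step 1: x=[4.0669] v=[-0.3311]
Step 2: x=[4.0013] v=[-0.6557]
Step 3: x=[3.9046] v=[-0.9675]
Step 4: x=[3.7786] v=[-1.2605]
Step 5: x=[3.6257] v=[-1.5290]
Step 6: x=[3.4489] v=[-1.7677]
Step 7: x=[3.2517] v=[-1.9720]
Step 8: x=[3.0379] v=[-2.1379]
Step 9: x=[2.8117] v=[-2.2621]
Step 10: x=[2.5775] v=[-2.3423]
Step 11: x=[2.3398] v=[-2.3769]
Step 12: x=[2.1033] v=[-2.3652]
Step 13: x=[1.8726] v=[-2.3074]
Step 14: x=[1.6521] v=[-2.2047]
Step 15: x=[1.4462] v=[-2.0591]
Step 16: x=[1.2589] v=[-1.8734]
Step 17: x=[1.0938] v=[-1.6512]
Step 18: x=[0.9541] v=[-1.3968]
Step 19: x=[0.8426] v=[-1.1152]
Step 20: x=[0.7614] v=[-0.8119]
Step 21: x=[0.7121] v=[-0.4928]
Step 22: x=[0.6957] v=[-0.1641]
Step 23: x=[0.7125] v=[0.1678]
First v>=0 after going negative at step 23, time=2.3000

Answer: 2.3000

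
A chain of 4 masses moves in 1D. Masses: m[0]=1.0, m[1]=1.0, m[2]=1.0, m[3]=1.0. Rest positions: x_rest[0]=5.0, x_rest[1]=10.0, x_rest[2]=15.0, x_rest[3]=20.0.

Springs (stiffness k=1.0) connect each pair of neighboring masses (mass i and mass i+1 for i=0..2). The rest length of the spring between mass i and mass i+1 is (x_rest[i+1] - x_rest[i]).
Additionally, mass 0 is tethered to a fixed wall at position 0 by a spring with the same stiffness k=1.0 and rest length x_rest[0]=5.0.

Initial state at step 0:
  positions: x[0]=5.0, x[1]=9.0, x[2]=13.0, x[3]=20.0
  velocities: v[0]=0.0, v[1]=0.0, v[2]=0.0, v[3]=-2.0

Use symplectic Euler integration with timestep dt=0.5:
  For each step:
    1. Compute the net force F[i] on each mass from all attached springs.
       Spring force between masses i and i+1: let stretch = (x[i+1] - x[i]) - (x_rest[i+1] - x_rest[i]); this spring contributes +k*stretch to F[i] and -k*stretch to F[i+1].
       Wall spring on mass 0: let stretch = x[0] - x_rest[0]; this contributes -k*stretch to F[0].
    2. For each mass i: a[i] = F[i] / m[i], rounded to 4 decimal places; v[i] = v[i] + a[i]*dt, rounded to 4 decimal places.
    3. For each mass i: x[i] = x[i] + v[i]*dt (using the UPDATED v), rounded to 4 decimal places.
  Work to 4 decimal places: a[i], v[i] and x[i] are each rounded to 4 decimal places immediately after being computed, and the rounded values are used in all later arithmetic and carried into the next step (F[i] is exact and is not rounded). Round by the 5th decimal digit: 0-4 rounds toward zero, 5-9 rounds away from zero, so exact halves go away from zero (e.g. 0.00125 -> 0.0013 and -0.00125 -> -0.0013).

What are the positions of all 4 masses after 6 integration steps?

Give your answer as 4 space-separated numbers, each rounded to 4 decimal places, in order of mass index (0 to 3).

Step 0: x=[5.0000 9.0000 13.0000 20.0000] v=[0.0000 0.0000 0.0000 -2.0000]
Step 1: x=[4.7500 9.0000 13.7500 18.5000] v=[-0.5000 0.0000 1.5000 -3.0000]
Step 2: x=[4.3750 9.1250 14.5000 17.0625] v=[-0.7500 0.2500 1.5000 -2.8750]
Step 3: x=[4.0938 9.4063 14.5469 16.2344] v=[-0.5625 0.5625 0.0938 -1.6563]
Step 4: x=[4.1173 9.6446 13.7305 16.2344] v=[0.0469 0.4766 -1.6328 -0.0001]
Step 5: x=[4.4933 9.5226 12.5186 16.8584] v=[0.7519 -0.2441 -2.4238 1.2480]
Step 6: x=[5.0033 8.8922 11.6427 17.6475] v=[1.0199 -1.2608 -1.7519 1.5781]

Answer: 5.0033 8.8922 11.6427 17.6475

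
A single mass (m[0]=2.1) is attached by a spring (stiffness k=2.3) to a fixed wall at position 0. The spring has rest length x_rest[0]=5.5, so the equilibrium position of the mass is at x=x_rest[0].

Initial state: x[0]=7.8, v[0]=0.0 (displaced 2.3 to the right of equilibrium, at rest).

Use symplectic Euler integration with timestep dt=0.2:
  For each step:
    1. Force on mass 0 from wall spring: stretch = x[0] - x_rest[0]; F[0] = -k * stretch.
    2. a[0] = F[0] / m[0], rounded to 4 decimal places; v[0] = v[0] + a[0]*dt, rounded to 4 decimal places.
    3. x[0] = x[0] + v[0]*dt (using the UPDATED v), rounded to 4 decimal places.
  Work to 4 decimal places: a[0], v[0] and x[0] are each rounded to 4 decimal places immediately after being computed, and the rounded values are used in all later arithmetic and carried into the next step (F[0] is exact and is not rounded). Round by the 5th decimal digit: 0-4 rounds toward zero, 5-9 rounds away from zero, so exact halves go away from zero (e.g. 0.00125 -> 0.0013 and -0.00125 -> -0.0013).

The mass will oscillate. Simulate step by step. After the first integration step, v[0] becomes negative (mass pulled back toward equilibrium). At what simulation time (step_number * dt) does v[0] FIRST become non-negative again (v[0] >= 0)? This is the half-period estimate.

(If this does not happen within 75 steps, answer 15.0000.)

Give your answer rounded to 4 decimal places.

Step 0: x=[7.8000] v=[0.0000]
Step 1: x=[7.6992] v=[-0.5038]
Step 2: x=[7.5021] v=[-0.9855]
Step 3: x=[7.2173] v=[-1.4241]
Step 4: x=[6.8572] v=[-1.8003]
Step 5: x=[6.4377] v=[-2.0976]
Step 6: x=[5.9771] v=[-2.3030]
Step 7: x=[5.4956] v=[-2.4075]
Step 8: x=[5.0143] v=[-2.4065]
Step 9: x=[4.5543] v=[-2.3001]
Step 10: x=[4.1357] v=[-2.0929]
Step 11: x=[3.7769] v=[-1.7941]
Step 12: x=[3.4936] v=[-1.4167]
Step 13: x=[3.2982] v=[-0.9772]
Step 14: x=[3.1992] v=[-0.4949]
Step 15: x=[3.2010] v=[0.0091]
First v>=0 after going negative at step 15, time=3.0000

Answer: 3.0000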